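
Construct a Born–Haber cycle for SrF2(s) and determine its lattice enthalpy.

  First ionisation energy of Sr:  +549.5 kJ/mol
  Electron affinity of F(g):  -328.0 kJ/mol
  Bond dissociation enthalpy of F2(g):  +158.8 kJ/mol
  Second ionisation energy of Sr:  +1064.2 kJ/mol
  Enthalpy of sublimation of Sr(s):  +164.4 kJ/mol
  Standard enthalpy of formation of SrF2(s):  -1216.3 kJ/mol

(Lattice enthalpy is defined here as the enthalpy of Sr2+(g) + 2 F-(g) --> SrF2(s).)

U = -2497.2 kJ/mol

ΔHf° = 1·ΔHsub + 1·(ΣIE) + 1·D(F2) + 2·EA + U
-1216.3 = 1·(+164.4) + 1·(+1613.7) + 1·(+158.8) + 2·(-328.0) + U
U = -1216.3 − (+1280.9) = -2497.2 kJ/mol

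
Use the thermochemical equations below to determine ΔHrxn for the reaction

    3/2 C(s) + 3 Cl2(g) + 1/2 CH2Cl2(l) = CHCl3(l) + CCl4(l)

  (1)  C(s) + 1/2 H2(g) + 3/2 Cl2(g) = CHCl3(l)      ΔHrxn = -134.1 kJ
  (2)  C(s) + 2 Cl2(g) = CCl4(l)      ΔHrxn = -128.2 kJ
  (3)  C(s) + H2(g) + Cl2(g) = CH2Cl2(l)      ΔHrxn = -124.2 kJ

ΔHrxn = -200.2 kJ

(1) as written (CHCl3(l) already on the product side): -134.1 kJ
(2) as written (CCl4(l) already on the product side): -128.2 kJ
(3) reversed and × 1/2 (CH2Cl2(l) must end up as a reactant; ×1/2 to match 1/2 CH2Cl2(l) in the target): (-1/2)·(-124.2) = +62.1 kJ
Combining the equations, ΔHrxn = (-134.1) + (-128.2) + (+62.1) = -200.2 kJ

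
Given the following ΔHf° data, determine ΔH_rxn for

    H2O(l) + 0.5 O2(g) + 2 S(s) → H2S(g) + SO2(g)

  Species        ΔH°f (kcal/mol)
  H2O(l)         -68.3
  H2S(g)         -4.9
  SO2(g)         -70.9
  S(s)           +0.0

Products: 1·(-4.9) + 1·(-70.9) = -75.8
Reactants: 1·(-68.3) + 1/2·(+0.0) + 2·(+0.0) = -68.3
ΔH_rxn = (-75.8) − (-68.3) = -7.5 kcal/mol

ΔH_rxn = -7.5 kcal/mol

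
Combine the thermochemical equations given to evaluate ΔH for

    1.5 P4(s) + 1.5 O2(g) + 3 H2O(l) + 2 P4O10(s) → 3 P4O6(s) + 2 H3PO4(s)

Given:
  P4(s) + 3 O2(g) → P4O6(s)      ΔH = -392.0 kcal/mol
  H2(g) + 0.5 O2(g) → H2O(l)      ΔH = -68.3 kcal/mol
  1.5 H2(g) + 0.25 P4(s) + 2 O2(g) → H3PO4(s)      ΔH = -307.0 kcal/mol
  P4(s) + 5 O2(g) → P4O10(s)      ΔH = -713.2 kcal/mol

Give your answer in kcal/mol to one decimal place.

equation 1 × 3: (3)·(-392.0) = -1176.0 kcal/mol
equation 2 reversed and × 3: (-3)·(-68.3) = +204.9 kcal/mol
equation 3 × 2: (2)·(-307.0) = -614.0 kcal/mol
equation 4 reversed and × 2: (-2)·(-713.2) = +1426.4 kcal/mol
By Hess's law, ΔH = (-1176.0) + (+204.9) + (-614.0) + (+1426.4) = -158.7 kcal/mol

ΔH = -158.7 kcal/mol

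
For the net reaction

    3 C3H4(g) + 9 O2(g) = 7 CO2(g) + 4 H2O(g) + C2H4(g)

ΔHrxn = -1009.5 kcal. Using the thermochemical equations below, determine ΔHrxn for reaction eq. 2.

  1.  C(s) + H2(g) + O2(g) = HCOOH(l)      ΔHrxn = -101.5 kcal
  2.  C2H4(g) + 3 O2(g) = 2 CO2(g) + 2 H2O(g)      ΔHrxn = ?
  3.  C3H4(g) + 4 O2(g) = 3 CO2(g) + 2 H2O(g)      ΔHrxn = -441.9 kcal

ΔHrxn = -316.2 kcal

eq. 1: not needed.
eq. 2 reversed: contributes −x
eq. 3 × 3: (3)·(-441.9) = -1325.7 kcal
-1009.5 = (-1325.7) − x
x = (-1009.5 − (-1325.7)) / (-1) = -316.2 kcal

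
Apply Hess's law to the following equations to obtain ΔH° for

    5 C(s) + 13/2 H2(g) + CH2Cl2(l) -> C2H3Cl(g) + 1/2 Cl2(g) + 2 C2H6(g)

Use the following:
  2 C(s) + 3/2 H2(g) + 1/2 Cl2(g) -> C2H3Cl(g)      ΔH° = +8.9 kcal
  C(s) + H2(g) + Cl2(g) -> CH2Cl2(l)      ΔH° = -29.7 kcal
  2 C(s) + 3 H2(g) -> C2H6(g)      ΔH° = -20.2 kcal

equation 1 as written: +8.9 kcal
equation 2 reversed: +29.7 kcal
equation 3 × 2: (2)·(-20.2) = -40.4 kcal
ΔH° = (1)·(+8.9) + (-1)·(-29.7) + (2)·(-20.2) = -1.8 kcal

ΔH° = -1.8 kcal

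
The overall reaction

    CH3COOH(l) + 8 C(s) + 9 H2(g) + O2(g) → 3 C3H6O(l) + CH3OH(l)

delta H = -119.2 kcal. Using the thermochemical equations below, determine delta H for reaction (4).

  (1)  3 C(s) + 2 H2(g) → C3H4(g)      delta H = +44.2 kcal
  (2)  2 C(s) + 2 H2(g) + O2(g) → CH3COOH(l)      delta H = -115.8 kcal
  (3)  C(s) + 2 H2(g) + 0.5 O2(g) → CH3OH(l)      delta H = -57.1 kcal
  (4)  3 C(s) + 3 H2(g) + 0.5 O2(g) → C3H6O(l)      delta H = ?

delta H = -59.3 kcal

(1): not needed (C3H4(g) appears nowhere else).
(2) reversed (CH3COOH(l) must end up as a reactant): +115.8 kcal
(3) as written (CH3OH(l) already on the product side): -57.1 kcal
(4) × 3 (×3 to match 3 C3H6O(l) in the target): contributes 3·x
-119.2 = (+115.8) + (-57.1) + 3·x
x = (-119.2 − (+58.7)) / (3) = -59.3 kcal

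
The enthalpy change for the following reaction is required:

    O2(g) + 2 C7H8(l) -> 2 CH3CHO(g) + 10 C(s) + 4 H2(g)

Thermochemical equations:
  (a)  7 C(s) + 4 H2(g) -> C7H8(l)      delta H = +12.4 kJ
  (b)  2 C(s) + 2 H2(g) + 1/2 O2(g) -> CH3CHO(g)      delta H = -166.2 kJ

(a) reversed and × 2 (reverse to put C7H8(l) on the reactant side; ×2 to match 2 C7H8(l) in the target): (-2)·(+12.4) = -24.8 kJ
(b) × 2 (scale by 2 for the 2 CH3CHO(g)): (2)·(-166.2) = -332.4 kJ
delta H = (-24.8) + (-332.4) = -357.2 kJ

delta H = -357.2 kJ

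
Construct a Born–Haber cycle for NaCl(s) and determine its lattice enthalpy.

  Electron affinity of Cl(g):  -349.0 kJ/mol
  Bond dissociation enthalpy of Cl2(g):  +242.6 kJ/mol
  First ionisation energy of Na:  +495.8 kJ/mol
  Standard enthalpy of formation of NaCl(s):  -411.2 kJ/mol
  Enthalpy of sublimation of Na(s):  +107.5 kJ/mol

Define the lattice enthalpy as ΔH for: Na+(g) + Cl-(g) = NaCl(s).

ΔHf° = 1·ΔHsub + 1·(ΣIE) + 1/2·D(Cl2) + 1·EA + U
-411.2 = 1·(+107.5) + 1·(+495.8) + 1/2·(+242.6) + 1·(-349.0) + U
U = -411.2 − (+375.6) = -786.8 kJ/mol

U = -786.8 kJ/mol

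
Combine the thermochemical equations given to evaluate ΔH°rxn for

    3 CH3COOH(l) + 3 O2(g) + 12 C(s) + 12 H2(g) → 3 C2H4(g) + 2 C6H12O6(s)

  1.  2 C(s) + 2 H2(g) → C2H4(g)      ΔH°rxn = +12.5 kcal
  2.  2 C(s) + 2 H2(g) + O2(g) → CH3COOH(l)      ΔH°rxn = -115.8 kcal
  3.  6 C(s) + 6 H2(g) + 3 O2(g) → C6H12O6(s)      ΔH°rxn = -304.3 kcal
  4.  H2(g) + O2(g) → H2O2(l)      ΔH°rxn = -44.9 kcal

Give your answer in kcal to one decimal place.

ΔH°rxn = -223.7 kcal

eq. 1 × 3: (3)·(+12.5) = +37.5 kcal
eq. 2 reversed and × 3: (-3)·(-115.8) = +347.4 kcal
eq. 3 × 2: (2)·(-304.3) = -608.6 kcal
eq. 4: not needed.
ΔH°rxn = (3)·(+12.5) + (-3)·(-115.8) + (2)·(-304.3) = -223.7 kcal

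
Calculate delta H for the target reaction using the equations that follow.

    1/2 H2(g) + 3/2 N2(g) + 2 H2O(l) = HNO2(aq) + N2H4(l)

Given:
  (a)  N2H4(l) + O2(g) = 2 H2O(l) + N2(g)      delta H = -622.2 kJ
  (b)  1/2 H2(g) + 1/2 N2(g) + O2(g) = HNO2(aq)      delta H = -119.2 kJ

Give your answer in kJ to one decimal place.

(a) reversed (N2H4(l) must end up as a product): +622.2 kJ
(b) as written (HNO2(aq) already on the product side): -119.2 kJ
Combining the equations, delta H = (+622.2) + (-119.2) = 503.0 kJ

delta H = 503.0 kJ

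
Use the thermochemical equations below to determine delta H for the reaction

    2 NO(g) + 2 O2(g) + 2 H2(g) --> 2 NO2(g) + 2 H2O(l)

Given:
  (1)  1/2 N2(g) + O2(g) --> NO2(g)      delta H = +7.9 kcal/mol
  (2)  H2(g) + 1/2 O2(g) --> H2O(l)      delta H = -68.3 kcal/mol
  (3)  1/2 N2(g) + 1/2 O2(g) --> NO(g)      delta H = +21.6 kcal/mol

delta H = -164.0 kcal/mol

(1) × 2 (scale by 2 for the 2 NO2(g)): (2)·(+7.9) = +15.8 kcal/mol
(2) × 2 (×2 to match 2 H2O(l) in the target): (2)·(-68.3) = -136.6 kcal/mol
(3) reversed and × 2 (NO(g) must end up as a reactant; ×2 to match 2 NO(g) in the target): (-2)·(+21.6) = -43.2 kcal/mol
Combining the equations, delta H = (2)·(+7.9) + (2)·(-68.3) + (-2)·(+21.6) = -164.0 kcal/mol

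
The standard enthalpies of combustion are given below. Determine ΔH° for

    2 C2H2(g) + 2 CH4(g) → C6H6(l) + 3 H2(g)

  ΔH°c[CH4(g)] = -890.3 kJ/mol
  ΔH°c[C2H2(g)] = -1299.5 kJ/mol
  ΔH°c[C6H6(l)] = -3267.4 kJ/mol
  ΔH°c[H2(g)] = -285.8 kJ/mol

ΔH° = -254.8 kJ/mol

Using ΔH = Σ nΔHc°(reactants) − Σ nΔHc°(products):
= [2·(-1299.5) + 2·(-890.3)] − [1·(-3267.4) + 3·(-285.8)]
= -254.8 kJ/mol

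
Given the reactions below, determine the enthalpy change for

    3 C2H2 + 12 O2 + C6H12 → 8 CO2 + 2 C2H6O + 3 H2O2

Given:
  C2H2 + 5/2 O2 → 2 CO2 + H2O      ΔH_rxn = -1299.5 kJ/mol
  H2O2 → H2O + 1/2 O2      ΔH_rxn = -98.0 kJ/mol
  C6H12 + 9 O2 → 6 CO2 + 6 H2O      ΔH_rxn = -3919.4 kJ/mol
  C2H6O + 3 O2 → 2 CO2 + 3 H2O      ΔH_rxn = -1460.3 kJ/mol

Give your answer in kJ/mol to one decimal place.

equation 1 × 3 (scale by 3 for the 3 C2H2): (3)·(-1299.5) = -3898.5 kJ/mol
equation 2 reversed and × 3 (H2O2 must end up as a product; ×3 to match 3 H2O2 in the target): (-3)·(-98.0) = +294.0 kJ/mol
equation 3 as written (C6H12 already on the reactant side): -3919.4 kJ/mol
equation 4 reversed and × 2 (reverse to put C2H6O on the product side; ×2 to match 2 C2H6O in the target): (-2)·(-1460.3) = +2920.6 kJ/mol
Combining the equations, ΔH_rxn = (-3898.5) + (+294.0) + (-3919.4) + (+2920.6) = -4603.3 kJ/mol

ΔH_rxn = -4603.3 kJ/mol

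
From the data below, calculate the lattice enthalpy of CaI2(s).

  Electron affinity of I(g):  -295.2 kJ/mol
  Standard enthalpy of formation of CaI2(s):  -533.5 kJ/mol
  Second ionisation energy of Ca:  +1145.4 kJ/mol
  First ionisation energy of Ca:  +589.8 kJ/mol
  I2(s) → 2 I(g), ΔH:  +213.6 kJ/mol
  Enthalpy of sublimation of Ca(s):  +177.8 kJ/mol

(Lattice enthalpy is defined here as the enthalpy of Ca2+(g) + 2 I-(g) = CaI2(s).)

U = -2069.7 kJ/mol

ΔHf° = 1·ΔHsub + 1·(ΣIE) + 1·D(I2) + 2·EA + U
-533.5 = 1·(+177.8) + 1·(+1735.2) + 1·(+213.6) + 2·(-295.2) + U
U = -533.5 − (+1536.2) = -2069.7 kJ/mol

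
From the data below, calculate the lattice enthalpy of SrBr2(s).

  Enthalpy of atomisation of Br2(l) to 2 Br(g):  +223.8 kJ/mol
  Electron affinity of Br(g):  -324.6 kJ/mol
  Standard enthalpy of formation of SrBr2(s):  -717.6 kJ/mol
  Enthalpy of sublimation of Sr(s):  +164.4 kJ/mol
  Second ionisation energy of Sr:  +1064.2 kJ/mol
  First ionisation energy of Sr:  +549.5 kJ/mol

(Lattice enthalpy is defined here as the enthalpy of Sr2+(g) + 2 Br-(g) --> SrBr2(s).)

U = -2070.3 kJ/mol

ΔHf° = 1·ΔHsub + 1·(ΣIE) + 1·D(Br2) + 2·EA + U
-717.6 = 1·(+164.4) + 1·(+1613.7) + 1·(+223.8) + 2·(-324.6) + U
U = -717.6 − (+1352.7) = -2070.3 kJ/mol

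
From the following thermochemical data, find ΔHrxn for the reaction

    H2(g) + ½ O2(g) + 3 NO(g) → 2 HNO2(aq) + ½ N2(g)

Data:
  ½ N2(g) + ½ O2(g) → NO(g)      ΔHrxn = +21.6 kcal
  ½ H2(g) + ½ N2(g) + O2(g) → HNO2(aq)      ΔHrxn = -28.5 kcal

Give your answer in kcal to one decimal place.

equation 1 reversed and × 3: (-3)·(+21.6) = -64.8 kcal
equation 2 × 2: (2)·(-28.5) = -57.0 kcal
ΔHrxn = (-64.8) + (-57.0) = -121.8 kcal

ΔHrxn = -121.8 kcal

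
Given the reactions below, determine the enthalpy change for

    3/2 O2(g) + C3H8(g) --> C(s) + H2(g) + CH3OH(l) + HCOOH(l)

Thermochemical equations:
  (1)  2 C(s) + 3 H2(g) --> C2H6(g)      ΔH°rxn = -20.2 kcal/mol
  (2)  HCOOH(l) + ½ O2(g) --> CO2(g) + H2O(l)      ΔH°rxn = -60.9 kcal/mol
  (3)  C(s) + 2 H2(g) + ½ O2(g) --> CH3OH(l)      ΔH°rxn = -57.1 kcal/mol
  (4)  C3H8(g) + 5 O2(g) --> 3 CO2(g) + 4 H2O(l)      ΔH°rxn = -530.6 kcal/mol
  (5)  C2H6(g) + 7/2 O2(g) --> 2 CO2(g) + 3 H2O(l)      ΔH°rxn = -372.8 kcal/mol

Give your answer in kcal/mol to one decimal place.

ΔH°rxn = -133.8 kcal/mol

(1) reversed: +20.2 kcal/mol
(2) reversed (HCOOH(l) must end up as a product): +60.9 kcal/mol
(3) as written (CH3OH(l) already on the product side): -57.1 kcal/mol
(4) as written (C3H8(g) already on the reactant side): -530.6 kcal/mol
(5) reversed: +372.8 kcal/mol
Combining the equations, ΔH°rxn = (-1)·(-20.2) + (-1)·(-60.9) + (1)·(-57.1) + (1)·(-530.6) + (-1)·(-372.8) = -133.8 kcal/mol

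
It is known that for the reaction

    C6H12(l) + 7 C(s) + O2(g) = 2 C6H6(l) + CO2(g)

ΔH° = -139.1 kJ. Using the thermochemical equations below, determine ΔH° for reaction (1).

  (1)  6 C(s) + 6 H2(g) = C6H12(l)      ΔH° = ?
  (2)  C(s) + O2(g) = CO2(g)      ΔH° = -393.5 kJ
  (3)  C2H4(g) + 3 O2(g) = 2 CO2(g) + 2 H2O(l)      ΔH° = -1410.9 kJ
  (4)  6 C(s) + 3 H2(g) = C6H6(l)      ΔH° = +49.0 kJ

(1) reversed (C6H12(l) must end up as a reactant): contributes −x
(2) as written: -393.5 kJ
(3): not needed (H2O(l) appears nowhere else).
(4) × 2 (scale by 2 for the 2 C6H6(l)): (2)·(+49.0) = +98.0 kJ
-139.1 = (-393.5) + (+98.0) − x
x = (-139.1 − (-295.5)) / (-1) = -156.4 kJ

ΔH° = -156.4 kJ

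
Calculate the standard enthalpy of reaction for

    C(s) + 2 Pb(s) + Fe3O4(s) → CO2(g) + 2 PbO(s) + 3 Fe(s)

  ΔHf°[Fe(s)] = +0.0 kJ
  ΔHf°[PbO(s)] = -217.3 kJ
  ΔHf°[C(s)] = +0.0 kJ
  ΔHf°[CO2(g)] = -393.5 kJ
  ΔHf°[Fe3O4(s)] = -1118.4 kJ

ΔH°rxn = Σ nΔHf°(products) − Σ nΔHf°(reactants).
Products: 1·(-393.5) + 2·(-217.3) + 3·(+0.0) = -828.1
Reactants: 1·(+0.0) + 2·(+0.0) + 1·(-1118.4) = -1118.4
ΔH°rxn = (-828.1) − (-1118.4) = 290.3 kJ

ΔH°rxn = 290.3 kJ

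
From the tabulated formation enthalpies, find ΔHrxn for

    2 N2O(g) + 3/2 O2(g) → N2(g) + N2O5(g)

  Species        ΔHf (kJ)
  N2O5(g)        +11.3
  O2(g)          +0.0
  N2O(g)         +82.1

ΔHrxn = -152.9 kJ

Products: 1·(+0.0) + 1·(+11.3) = +11.3
Reactants: 2·(+82.1) + 3/2·(+0.0) = +164.2
ΔHrxn = (+11.3) − (+164.2) = -152.9 kJ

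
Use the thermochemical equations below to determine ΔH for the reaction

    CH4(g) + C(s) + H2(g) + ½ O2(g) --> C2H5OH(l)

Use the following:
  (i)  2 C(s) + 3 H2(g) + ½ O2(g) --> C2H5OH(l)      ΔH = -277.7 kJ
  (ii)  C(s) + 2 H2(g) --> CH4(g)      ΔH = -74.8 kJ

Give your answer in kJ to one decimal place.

ΔH = -202.9 kJ

(i) as written (C2H5OH(l) already on the product side): -277.7 kJ
(ii) reversed (CH4(g) must end up as a reactant): +74.8 kJ
ΔH = (1)·(-277.7) + (-1)·(-74.8) = -202.9 kJ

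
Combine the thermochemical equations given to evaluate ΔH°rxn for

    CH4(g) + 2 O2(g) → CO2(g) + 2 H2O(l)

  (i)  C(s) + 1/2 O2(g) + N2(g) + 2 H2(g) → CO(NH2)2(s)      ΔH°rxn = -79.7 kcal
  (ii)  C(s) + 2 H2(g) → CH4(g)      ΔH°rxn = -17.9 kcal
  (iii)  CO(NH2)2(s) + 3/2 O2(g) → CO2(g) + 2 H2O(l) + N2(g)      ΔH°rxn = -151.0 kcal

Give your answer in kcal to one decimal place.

(i) as written: -79.7 kcal
(ii) reversed: +17.9 kcal
(iii) as written: -151.0 kcal
ΔH°rxn = (1)·(-79.7) + (-1)·(-17.9) + (1)·(-151.0) = -212.8 kcal

ΔH°rxn = -212.8 kcal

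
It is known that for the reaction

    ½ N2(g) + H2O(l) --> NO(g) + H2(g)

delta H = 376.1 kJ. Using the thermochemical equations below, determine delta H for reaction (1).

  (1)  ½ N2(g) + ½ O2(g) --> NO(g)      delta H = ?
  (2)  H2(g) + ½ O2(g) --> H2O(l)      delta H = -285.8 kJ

delta H = 90.3 kJ

(1) as written (NO(g) already on the product side): contributes x
(2) reversed (reverse to put H2O(l) on the reactant side): +285.8 kJ
+376.1 = (+285.8) + x
x = (+376.1 − (+285.8)) / (1) = 90.3 kJ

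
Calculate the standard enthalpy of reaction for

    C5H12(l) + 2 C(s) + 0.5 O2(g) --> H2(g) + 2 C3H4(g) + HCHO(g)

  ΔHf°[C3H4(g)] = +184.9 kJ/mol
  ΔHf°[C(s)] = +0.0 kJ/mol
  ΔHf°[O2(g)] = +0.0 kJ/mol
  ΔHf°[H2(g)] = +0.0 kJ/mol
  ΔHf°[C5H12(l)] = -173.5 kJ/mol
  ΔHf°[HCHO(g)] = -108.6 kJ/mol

ΔH° = 434.7 kJ/mol

Products: 1·(+0.0) + 2·(+184.9) + 1·(-108.6) = +261.2
Reactants: 1·(-173.5) + 2·(+0.0) + 1/2·(+0.0) = -173.5
ΔH° = (+261.2) − (-173.5) = 434.7 kJ/mol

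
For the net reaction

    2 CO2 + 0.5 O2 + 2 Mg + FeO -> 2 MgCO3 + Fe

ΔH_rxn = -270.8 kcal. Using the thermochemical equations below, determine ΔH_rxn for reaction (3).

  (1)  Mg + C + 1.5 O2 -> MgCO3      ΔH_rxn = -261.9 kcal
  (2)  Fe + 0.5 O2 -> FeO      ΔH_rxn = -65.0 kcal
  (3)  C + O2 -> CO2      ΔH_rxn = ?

ΔH_rxn = -94.0 kcal

(1) × 2 (scale by 2 for the 2 MgCO3): (2)·(-261.9) = -523.8 kcal
(2) reversed (reverse to put FeO on the reactant side): +65.0 kcal
(3) reversed and × 2 (CO2 must end up as a reactant; ×2 to match 2 CO2 in the target): contributes −2·x
-270.8 = (-523.8) + (+65.0) − 2·x
x = (-270.8 − (-458.8)) / (-2) = -94.0 kcal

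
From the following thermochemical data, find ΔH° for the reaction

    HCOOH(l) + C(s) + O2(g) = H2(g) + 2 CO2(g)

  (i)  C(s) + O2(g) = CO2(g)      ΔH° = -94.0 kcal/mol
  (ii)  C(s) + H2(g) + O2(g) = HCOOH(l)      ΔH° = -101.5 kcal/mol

(i) × 2 (scale by 2 for the 2 CO2(g)): (2)·(-94.0) = -188.0 kcal/mol
(ii) reversed (reverse to put HCOOH(l) on the reactant side): +101.5 kcal/mol
Combining the equations, ΔH° = (2)·(-94.0) + (-1)·(-101.5) = -86.5 kcal/mol

ΔH° = -86.5 kcal/mol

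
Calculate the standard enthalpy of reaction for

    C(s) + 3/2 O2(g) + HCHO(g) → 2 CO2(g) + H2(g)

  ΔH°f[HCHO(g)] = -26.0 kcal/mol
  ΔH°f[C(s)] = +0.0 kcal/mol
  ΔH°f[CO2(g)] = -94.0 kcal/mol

ΔH° = -162.0 kcal/mol

ΔH°rxn = Σ nΔHf°(products) − Σ nΔHf°(reactants).
Products: 2·(-94.0) + 1·(+0.0) = -188.0
Reactants: 1·(+0.0) + 3/2·(+0.0) + 1·(-26.0) = -26.0
ΔH° = (-188.0) − (-26.0) = -162.0 kcal/mol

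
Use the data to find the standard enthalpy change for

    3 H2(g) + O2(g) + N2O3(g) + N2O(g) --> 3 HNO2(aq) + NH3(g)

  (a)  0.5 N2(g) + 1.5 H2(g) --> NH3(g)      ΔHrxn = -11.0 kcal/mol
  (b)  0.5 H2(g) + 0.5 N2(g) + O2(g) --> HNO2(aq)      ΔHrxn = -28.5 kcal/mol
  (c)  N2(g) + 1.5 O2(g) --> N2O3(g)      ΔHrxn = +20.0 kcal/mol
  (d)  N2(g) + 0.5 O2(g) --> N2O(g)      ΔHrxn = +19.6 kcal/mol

ΔHrxn = -136.1 kcal/mol

(a) as written (NH3(g) already on the product side): -11.0 kcal/mol
(b) × 3 (scale by 3 for the 3 HNO2(aq)): (3)·(-28.5) = -85.5 kcal/mol
(c) reversed (N2O3(g) must end up as a reactant): -20.0 kcal/mol
(d) reversed (reverse to put N2O(g) on the reactant side): -19.6 kcal/mol
ΔHrxn = (-11.0) + (-85.5) + (-20.0) + (-19.6) = -136.1 kcal/mol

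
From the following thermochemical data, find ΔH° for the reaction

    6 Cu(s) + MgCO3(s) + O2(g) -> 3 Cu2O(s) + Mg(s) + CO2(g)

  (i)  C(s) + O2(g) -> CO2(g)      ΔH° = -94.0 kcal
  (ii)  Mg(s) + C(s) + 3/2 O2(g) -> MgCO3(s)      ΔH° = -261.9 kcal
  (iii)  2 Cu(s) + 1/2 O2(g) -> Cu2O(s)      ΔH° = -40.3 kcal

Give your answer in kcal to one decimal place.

(i) as written: -94.0 kcal
(ii) reversed: +261.9 kcal
(iii) × 3: (3)·(-40.3) = -120.9 kcal
Summing the manipulated equations, ΔH° = (-94.0) + (+261.9) + (-120.9) = 47.0 kcal

ΔH° = 47.0 kcal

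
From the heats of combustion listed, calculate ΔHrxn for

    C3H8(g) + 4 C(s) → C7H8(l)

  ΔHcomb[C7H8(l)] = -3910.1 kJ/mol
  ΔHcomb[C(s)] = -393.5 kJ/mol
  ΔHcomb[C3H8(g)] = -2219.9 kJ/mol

ΔHrxn = 116.2 kJ/mol

Using ΔH = Σ nΔHc°(reactants) − Σ nΔHc°(products):
= [1·(-2219.9) + 4·(-393.5)] − [1·(-3910.1)]
= 116.2 kJ/mol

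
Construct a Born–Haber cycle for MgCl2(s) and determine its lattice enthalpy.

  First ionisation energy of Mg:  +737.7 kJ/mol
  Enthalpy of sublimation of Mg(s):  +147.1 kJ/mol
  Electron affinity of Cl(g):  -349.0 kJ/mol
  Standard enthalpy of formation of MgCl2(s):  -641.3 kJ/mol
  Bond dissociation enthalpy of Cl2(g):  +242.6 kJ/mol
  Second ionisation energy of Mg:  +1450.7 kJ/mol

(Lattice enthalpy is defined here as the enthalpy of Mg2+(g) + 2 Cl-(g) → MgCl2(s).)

U = -2521.4 kJ/mol

ΔHf° = 1·ΔHsub + 1·(ΣIE) + 1·D(Cl2) + 2·EA + U
-641.3 = 1·(+147.1) + 1·(+2188.4) + 1·(+242.6) + 2·(-349.0) + U
U = -641.3 − (+1880.1) = -2521.4 kJ/mol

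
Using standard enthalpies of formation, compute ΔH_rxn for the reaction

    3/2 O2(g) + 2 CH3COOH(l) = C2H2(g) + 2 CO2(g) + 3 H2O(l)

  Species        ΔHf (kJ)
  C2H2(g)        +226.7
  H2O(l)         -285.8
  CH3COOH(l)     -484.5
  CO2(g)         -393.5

Products: 1·(+226.7) + 2·(-393.5) + 3·(-285.8) = -1417.7
Reactants: 3/2·(+0.0) + 2·(-484.5) = -969.0
ΔH_rxn = (-1417.7) − (-969.0) = -448.7 kJ

ΔH_rxn = -448.7 kJ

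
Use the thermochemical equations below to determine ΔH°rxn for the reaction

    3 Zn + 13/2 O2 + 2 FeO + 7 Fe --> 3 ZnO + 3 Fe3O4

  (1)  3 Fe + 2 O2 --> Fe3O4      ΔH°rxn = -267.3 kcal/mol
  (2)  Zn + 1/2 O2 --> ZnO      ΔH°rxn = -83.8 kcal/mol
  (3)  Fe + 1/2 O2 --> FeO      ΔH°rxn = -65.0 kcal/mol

ΔH°rxn = -923.3 kcal/mol

(1) × 3 (×3 to match 3 Fe3O4 in the target): (3)·(-267.3) = -801.9 kcal/mol
(2) × 3 (scale by 3 for the 3 ZnO): (3)·(-83.8) = -251.4 kcal/mol
(3) reversed and × 2 (reverse to put FeO on the reactant side; scale by 2 for the 2 FeO): (-2)·(-65.0) = +130.0 kcal/mol
ΔH°rxn = (-801.9) + (-251.4) + (+130.0) = -923.3 kcal/mol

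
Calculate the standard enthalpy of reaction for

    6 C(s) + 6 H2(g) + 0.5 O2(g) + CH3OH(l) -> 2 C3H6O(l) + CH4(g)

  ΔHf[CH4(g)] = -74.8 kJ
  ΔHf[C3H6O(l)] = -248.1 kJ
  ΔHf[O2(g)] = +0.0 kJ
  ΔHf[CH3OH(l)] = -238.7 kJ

ΔH°rxn = -332.3 kJ

ΔH°rxn = Σ nΔHf°(products) − Σ nΔHf°(reactants).
Products: 2·(-248.1) + 1·(-74.8) = -571.0
Reactants: 6·(+0.0) + 6·(+0.0) + 1/2·(+0.0) + 1·(-238.7) = -238.7
ΔH°rxn = (-571.0) − (-238.7) = -332.3 kJ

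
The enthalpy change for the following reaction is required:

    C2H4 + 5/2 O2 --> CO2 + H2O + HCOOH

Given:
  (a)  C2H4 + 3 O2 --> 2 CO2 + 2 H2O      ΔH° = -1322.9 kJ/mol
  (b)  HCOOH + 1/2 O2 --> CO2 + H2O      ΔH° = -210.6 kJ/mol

(a) as written: -1322.9 kJ/mol
(b) reversed: +210.6 kJ/mol
By Hess's law, ΔH° = (1)·(-1322.9) + (-1)·(-210.6) = -1112.3 kJ/mol

ΔH° = -1112.3 kJ/mol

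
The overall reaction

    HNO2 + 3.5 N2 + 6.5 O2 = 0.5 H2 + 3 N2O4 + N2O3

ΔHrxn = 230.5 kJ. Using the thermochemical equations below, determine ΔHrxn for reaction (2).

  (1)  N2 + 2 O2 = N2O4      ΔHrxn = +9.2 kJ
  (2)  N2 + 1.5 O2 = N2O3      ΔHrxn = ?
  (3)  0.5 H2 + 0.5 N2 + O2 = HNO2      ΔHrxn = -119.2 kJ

(1) × 3 (×3 to match 3 N2O4 in the target): (3)·(+9.2) = +27.6 kJ
(2) as written (N2O3 already on the product side): contributes x
(3) reversed (reverse to put HNO2 on the reactant side): +119.2 kJ
+230.5 = (+27.6) + (+119.2) + x
x = (+230.5 − (+146.8)) / (1) = 83.7 kJ

ΔHrxn = 83.7 kJ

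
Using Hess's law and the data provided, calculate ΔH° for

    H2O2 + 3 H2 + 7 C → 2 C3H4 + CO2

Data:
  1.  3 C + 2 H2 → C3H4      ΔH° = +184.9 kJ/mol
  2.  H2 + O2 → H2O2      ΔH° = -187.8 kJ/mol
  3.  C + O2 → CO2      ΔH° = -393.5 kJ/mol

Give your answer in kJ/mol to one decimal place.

eq. 1 × 2 (×2 to match 2 C3H4 in the target): (2)·(+184.9) = +369.8 kJ/mol
eq. 2 reversed (reverse to put H2O2 on the reactant side): +187.8 kJ/mol
eq. 3 as written (CO2 already on the product side): -393.5 kJ/mol
ΔH° = (+369.8) + (+187.8) + (-393.5) = 164.1 kJ/mol

ΔH° = 164.1 kJ/mol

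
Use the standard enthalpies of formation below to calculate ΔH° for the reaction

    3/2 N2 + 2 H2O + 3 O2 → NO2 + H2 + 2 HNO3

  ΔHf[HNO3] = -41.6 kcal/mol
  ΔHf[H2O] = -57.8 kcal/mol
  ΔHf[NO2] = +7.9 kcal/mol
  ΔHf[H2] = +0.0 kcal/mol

ΔH° = 40.3 kcal/mol

Products: 1·(+7.9) + 1·(+0.0) + 2·(-41.6) = -75.3
Reactants: 3/2·(+0.0) + 2·(-57.8) + 3·(+0.0) = -115.6
ΔH° = (-75.3) − (-115.6) = 40.3 kcal/mol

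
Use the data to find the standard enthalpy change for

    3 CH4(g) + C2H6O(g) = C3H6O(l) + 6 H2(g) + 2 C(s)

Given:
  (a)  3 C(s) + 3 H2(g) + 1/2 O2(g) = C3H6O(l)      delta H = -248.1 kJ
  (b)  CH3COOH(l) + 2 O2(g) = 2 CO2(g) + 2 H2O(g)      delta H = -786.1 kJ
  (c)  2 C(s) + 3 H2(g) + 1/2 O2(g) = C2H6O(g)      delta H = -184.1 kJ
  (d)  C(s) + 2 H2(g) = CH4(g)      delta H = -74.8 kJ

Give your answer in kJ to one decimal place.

delta H = 160.4 kJ

(a) as written: -248.1 kJ
(b): not needed.
(c) reversed: +184.1 kJ
(d) reversed and × 3: (-3)·(-74.8) = +224.4 kJ
Summing the manipulated equations, delta H = (-248.1) + (+184.1) + (+224.4) = 160.4 kJ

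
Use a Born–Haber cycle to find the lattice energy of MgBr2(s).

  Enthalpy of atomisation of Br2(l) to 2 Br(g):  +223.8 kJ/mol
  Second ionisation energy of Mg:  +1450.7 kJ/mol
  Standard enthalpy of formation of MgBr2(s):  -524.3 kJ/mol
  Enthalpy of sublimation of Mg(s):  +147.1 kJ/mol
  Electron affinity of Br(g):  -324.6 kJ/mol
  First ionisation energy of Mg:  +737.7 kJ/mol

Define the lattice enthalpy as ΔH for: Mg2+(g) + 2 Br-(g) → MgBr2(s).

ΔHf° = 1·ΔHsub + 1·(ΣIE) + 1·D(Br2) + 2·EA + U
-524.3 = 1·(+147.1) + 1·(+2188.4) + 1·(+223.8) + 2·(-324.6) + U
U = -524.3 − (+1910.1) = -2434.4 kJ/mol

U = -2434.4 kJ/mol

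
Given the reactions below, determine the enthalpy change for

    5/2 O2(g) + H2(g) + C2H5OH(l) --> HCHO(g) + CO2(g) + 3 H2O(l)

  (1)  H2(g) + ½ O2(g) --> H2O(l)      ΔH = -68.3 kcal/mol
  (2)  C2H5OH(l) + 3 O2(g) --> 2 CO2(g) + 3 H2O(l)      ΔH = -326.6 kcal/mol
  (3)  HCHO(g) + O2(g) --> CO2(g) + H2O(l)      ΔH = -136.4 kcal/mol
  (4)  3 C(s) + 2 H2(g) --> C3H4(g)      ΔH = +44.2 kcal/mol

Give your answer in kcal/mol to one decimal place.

ΔH = -258.5 kcal/mol

(1) as written: -68.3 kcal/mol
(2) as written: -326.6 kcal/mol
(3) reversed: +136.4 kcal/mol
(4): not needed.
ΔH = (1)·(-68.3) + (1)·(-326.6) + (-1)·(-136.4) = -258.5 kcal/mol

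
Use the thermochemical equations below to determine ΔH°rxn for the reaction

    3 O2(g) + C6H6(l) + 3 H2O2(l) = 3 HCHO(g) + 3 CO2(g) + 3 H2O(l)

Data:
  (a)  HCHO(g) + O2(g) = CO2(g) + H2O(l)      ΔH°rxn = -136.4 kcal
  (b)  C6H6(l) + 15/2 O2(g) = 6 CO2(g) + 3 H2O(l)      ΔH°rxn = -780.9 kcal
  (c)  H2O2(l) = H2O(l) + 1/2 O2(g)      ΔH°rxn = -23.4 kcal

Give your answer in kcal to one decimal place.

ΔH°rxn = -441.9 kcal

(a) reversed and × 3 (HCHO(g) must end up as a product; scale by 3 for the 3 HCHO(g)): (-3)·(-136.4) = +409.2 kcal
(b) as written (C6H6(l) already on the reactant side): -780.9 kcal
(c) × 3 (×3 to match 3 H2O2(l) in the target): (3)·(-23.4) = -70.2 kcal
By Hess's law, ΔH°rxn = (-3)·(-136.4) + (1)·(-780.9) + (3)·(-23.4) = -441.9 kcal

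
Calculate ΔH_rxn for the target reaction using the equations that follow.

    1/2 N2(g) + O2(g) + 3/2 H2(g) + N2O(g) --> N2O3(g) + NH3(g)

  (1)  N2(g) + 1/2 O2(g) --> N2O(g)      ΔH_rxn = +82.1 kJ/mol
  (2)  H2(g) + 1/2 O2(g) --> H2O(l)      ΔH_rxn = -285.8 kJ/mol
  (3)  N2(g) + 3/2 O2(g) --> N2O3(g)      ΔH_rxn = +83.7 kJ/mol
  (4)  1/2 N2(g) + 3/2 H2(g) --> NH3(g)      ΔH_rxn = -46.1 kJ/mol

ΔH_rxn = -44.5 kJ/mol

(1) reversed: -82.1 kJ/mol
(2): not needed.
(3) as written: +83.7 kJ/mol
(4) as written: -46.1 kJ/mol
By Hess's law, ΔH_rxn = (-82.1) + (+83.7) + (-46.1) = -44.5 kJ/mol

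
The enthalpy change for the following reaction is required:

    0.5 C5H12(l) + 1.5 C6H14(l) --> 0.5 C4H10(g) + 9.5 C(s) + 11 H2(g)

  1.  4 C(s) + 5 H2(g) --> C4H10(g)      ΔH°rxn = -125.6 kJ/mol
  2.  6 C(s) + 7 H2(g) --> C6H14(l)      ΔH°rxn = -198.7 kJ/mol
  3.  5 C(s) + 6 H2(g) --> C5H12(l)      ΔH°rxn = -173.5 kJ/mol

ΔH°rxn = 322.0 kJ/mol

eq. 1 × 1/2: (1/2)·(-125.6) = -62.8 kJ/mol
eq. 2 reversed and × 3/2: (-3/2)·(-198.7) = +298.05 kJ/mol
eq. 3 reversed and × 1/2: (-1/2)·(-173.5) = +86.75 kJ/mol
Combining the equations, ΔH°rxn = (1/2)·(-125.6) + (-3/2)·(-198.7) + (-1/2)·(-173.5) = 322.0 kJ/mol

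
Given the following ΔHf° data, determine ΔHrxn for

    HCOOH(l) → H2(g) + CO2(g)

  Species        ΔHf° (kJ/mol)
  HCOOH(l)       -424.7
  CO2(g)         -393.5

Products: 1·(+0.0) + 1·(-393.5) = -393.5
Reactants: 1·(-424.7) = -424.7
ΔHrxn = (-393.5) − (-424.7) = 31.2 kJ/mol

ΔHrxn = 31.2 kJ/mol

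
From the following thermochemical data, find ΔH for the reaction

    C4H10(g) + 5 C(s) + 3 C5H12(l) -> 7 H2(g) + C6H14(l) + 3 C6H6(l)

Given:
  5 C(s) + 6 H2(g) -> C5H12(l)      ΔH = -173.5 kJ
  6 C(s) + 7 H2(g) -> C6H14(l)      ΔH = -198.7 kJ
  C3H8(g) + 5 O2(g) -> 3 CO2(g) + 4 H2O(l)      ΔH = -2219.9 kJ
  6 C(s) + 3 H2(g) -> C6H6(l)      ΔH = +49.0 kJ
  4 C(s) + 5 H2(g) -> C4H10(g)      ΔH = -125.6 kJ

ΔH = 594.4 kJ

equation 1 reversed and × 3: (-3)·(-173.5) = +520.5 kJ
equation 2 as written: -198.7 kJ
equation 3: not needed.
equation 4 × 3: (3)·(+49.0) = +147.0 kJ
equation 5 reversed: +125.6 kJ
ΔH = (+520.5) + (-198.7) + (+147.0) + (+125.6) = 594.4 kJ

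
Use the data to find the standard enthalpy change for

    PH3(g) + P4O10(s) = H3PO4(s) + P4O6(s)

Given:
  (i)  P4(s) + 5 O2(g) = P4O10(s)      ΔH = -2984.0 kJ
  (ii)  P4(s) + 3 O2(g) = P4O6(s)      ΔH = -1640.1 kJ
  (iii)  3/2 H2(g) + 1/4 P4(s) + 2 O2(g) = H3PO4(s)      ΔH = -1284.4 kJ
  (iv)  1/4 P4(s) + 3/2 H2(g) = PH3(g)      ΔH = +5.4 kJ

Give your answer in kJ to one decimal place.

(i) reversed (reverse to put P4O10(s) on the reactant side): +2984.0 kJ
(ii) as written (P4O6(s) already on the product side): -1640.1 kJ
(iii) as written (H3PO4(s) already on the product side): -1284.4 kJ
(iv) reversed (PH3(g) must end up as a reactant): -5.4 kJ
Summing the manipulated equations, ΔH = (-1)·(-2984.0) + (1)·(-1640.1) + (1)·(-1284.4) + (-1)·(+5.4) = 54.1 kJ

ΔH = 54.1 kJ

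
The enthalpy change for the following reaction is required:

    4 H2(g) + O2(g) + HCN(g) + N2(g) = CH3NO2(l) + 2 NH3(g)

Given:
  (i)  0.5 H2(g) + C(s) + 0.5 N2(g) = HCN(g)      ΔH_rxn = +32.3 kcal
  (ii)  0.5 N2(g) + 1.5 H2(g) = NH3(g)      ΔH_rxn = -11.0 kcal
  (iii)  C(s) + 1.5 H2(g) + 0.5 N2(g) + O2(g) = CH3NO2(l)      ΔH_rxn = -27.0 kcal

(i) reversed (reverse to put HCN(g) on the reactant side): -32.3 kcal
(ii) × 2 (scale by 2 for the 2 NH3(g)): (2)·(-11.0) = -22.0 kcal
(iii) as written (CH3NO2(l) already on the product side): -27.0 kcal
Combining the equations, ΔH_rxn = (-32.3) + (-22.0) + (-27.0) = -81.3 kcal

ΔH_rxn = -81.3 kcal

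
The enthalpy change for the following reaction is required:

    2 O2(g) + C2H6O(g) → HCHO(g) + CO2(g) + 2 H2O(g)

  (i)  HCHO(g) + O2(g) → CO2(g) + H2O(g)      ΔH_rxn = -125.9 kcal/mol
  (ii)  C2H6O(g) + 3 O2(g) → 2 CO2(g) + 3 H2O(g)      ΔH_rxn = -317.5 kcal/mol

ΔH_rxn = -191.6 kcal/mol

(i) reversed (reverse to put HCHO(g) on the product side): +125.9 kcal/mol
(ii) as written (C2H6O(g) already on the reactant side): -317.5 kcal/mol
Summing the manipulated equations, ΔH_rxn = (+125.9) + (-317.5) = -191.6 kcal/mol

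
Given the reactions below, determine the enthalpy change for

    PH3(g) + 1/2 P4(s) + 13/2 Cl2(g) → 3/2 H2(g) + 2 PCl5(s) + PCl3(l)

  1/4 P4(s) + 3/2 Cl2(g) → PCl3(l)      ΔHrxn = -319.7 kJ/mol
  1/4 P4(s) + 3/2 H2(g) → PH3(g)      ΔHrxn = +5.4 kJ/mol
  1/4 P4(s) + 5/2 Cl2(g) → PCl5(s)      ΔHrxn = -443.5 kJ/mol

ΔHrxn = -1212.1 kJ/mol

equation 1 as written (PCl3(l) already on the product side): -319.7 kJ/mol
equation 2 reversed (PH3(g) must end up as a reactant): -5.4 kJ/mol
equation 3 × 2 (scale by 2 for the 2 PCl5(s)): (2)·(-443.5) = -887.0 kJ/mol
Summing the manipulated equations, ΔHrxn = (-319.7) + (-5.4) + (-887.0) = -1212.1 kJ/mol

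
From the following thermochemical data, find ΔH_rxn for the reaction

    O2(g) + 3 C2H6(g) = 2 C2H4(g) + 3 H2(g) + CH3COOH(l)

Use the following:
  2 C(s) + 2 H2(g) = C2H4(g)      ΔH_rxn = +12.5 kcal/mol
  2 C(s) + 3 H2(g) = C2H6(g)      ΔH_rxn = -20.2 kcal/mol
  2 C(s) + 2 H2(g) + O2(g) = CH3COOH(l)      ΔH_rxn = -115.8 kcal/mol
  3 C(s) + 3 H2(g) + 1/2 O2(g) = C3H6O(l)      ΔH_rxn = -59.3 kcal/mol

equation 1 × 2: (2)·(+12.5) = +25.0 kcal/mol
equation 2 reversed and × 3: (-3)·(-20.2) = +60.6 kcal/mol
equation 3 as written: -115.8 kcal/mol
equation 4: not needed.
Combining the equations, ΔH_rxn = (2)·(+12.5) + (-3)·(-20.2) + (1)·(-115.8) = -30.2 kcal/mol

ΔH_rxn = -30.2 kcal/mol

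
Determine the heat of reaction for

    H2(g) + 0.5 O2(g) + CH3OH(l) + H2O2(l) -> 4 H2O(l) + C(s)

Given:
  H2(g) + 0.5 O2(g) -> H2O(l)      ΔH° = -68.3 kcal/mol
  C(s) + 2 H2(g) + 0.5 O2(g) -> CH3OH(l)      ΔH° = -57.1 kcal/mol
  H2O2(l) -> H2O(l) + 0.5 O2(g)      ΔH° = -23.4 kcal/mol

ΔH° = -171.2 kcal/mol

equation 1 × 3: (3)·(-68.3) = -204.9 kcal/mol
equation 2 reversed: +57.1 kcal/mol
equation 3 as written: -23.4 kcal/mol
ΔH° = (-204.9) + (+57.1) + (-23.4) = -171.2 kcal/mol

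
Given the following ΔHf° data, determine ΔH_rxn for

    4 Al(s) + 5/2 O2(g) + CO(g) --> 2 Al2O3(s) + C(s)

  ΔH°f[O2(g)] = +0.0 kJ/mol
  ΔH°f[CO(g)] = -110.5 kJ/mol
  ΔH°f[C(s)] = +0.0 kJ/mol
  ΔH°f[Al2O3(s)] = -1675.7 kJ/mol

ΔH_rxn = -3240.9 kJ/mol

ΔH°rxn = Σ nΔHf°(products) − Σ nΔHf°(reactants).
Products: 2·(-1675.7) + 1·(+0.0) = -3351.4
Reactants: 4·(+0.0) + 5/2·(+0.0) + 1·(-110.5) = -110.5
ΔH_rxn = (-3351.4) − (-110.5) = -3240.9 kJ/mol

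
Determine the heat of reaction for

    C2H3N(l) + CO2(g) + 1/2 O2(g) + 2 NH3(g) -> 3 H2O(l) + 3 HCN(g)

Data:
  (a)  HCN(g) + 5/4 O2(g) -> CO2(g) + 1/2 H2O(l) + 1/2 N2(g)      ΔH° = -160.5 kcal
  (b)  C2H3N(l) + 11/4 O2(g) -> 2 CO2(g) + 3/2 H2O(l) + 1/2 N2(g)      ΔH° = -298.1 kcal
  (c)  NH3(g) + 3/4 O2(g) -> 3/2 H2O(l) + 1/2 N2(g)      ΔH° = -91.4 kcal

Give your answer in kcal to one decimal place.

ΔH° = 0.6 kcal

(a) reversed and × 3: (-3)·(-160.5) = +481.5 kcal
(b) as written: -298.1 kcal
(c) × 2: (2)·(-91.4) = -182.8 kcal
ΔH° = (-3)·(-160.5) + (1)·(-298.1) + (2)·(-91.4) = 0.6 kcal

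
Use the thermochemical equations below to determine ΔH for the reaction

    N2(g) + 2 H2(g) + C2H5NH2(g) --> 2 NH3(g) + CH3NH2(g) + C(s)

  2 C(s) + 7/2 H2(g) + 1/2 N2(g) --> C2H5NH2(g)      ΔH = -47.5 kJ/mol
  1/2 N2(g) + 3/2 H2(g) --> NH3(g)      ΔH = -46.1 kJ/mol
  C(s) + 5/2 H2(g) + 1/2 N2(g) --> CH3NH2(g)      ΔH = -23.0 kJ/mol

equation 1 reversed (C2H5NH2(g) must end up as a reactant): +47.5 kJ/mol
equation 2 × 2 (scale by 2 for the 2 NH3(g)): (2)·(-46.1) = -92.2 kJ/mol
equation 3 as written (CH3NH2(g) already on the product side): -23.0 kJ/mol
Combining the equations, ΔH = (+47.5) + (-92.2) + (-23.0) = -67.7 kJ/mol

ΔH = -67.7 kJ/mol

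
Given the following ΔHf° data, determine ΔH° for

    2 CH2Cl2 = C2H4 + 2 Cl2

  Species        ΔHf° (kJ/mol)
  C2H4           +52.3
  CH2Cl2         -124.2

ΔH°rxn = Σ nΔHf°(products) − Σ nΔHf°(reactants).
Products: 1·(+52.3) + 2·(+0.0) = +52.3
Reactants: 2·(-124.2) = -248.4
ΔH° = (+52.3) − (-248.4) = 300.7 kJ/mol

ΔH° = 300.7 kJ/mol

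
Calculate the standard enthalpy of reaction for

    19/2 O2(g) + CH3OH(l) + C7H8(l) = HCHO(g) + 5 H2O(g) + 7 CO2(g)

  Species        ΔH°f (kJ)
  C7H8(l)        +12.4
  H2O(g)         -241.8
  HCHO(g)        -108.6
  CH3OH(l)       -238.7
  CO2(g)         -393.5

Products: 1·(-108.6) + 5·(-241.8) + 7·(-393.5) = -4072.1
Reactants: 19/2·(+0.0) + 1·(-238.7) + 1·(+12.4) = -226.3
ΔH°rxn = (-4072.1) − (-226.3) = -3845.8 kJ

ΔH°rxn = -3845.8 kJ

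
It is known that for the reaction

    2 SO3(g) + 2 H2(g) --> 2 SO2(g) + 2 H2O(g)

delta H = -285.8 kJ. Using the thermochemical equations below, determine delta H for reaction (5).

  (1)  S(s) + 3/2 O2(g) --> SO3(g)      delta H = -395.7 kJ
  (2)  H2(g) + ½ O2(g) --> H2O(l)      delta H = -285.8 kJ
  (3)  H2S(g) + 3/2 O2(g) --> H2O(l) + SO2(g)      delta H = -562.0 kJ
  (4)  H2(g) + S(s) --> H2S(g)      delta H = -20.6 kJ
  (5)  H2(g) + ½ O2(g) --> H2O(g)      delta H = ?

delta H = -241.8 kJ

(1) reversed and × 2 (SO3(g) must end up as a reactant; scale by 2 for the 2 SO3(g)): (-2)·(-395.7) = +791.4 kJ
(2) reversed and × 2: (-2)·(-285.8) = +571.6 kJ
(3) × 2 (scale by 2 for the 2 SO2(g)): (2)·(-562.0) = -1124.0 kJ
(4) × 2: (2)·(-20.6) = -41.2 kJ
(5) × 2 (scale by 2 for the 2 H2O(g)): contributes 2·x
-285.8 = (+791.4) + (+571.6) + (-1124.0) + (-41.2) + 2·x
x = (-285.8 − (+197.8)) / (2) = -241.8 kJ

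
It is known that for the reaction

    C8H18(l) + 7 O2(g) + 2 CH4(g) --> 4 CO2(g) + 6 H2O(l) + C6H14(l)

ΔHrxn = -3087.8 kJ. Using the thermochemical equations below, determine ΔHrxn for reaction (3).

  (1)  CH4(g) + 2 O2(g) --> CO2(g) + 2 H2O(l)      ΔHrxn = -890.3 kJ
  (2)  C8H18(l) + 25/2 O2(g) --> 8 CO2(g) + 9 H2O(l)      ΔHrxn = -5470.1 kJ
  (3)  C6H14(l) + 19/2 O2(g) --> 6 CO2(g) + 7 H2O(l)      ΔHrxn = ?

ΔHrxn = -4162.9 kJ

(1) × 2 (scale by 2 for the 2 CH4(g)): (2)·(-890.3) = -1780.6 kJ
(2) as written (C8H18(l) already on the reactant side): -5470.1 kJ
(3) reversed (reverse to put C6H14(l) on the product side): contributes −x
-3087.8 = (-1780.6) + (-5470.1) − x
x = (-3087.8 − (-7250.7)) / (-1) = -4162.9 kJ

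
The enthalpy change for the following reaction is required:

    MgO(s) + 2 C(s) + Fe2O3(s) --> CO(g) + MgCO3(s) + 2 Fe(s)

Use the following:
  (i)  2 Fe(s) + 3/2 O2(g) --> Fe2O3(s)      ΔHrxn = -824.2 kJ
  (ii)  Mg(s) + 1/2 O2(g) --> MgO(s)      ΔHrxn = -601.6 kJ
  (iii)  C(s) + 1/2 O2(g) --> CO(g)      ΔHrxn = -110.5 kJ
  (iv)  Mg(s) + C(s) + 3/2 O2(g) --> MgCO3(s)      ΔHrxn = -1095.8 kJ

(i) reversed (reverse to put Fe2O3(s) on the reactant side): +824.2 kJ
(ii) reversed (MgO(s) must end up as a reactant): +601.6 kJ
(iii) as written (CO(g) already on the product side): -110.5 kJ
(iv) as written (MgCO3(s) already on the product side): -1095.8 kJ
ΔHrxn = (-1)·(-824.2) + (-1)·(-601.6) + (1)·(-110.5) + (1)·(-1095.8) = 219.5 kJ

ΔHrxn = 219.5 kJ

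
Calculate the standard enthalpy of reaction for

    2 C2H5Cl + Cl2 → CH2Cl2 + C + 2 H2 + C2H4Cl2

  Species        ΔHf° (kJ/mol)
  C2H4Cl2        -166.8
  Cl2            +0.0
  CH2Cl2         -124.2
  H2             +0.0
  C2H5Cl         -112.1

ΔH_rxn = -66.8 kJ/mol

Products: 1·(-124.2) + 1·(+0.0) + 2·(+0.0) + 1·(-166.8) = -291.0
Reactants: 2·(-112.1) + 1·(+0.0) = -224.2
ΔH_rxn = (-291.0) − (-224.2) = -66.8 kJ/mol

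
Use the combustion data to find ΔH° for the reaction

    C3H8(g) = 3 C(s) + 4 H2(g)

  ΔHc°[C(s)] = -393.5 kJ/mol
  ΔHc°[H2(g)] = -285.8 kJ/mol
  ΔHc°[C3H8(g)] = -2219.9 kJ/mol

Using ΔH = Σ nΔHc°(reactants) − Σ nΔHc°(products):
= [1·(-2219.9)] − [3·(-393.5) + 4·(-285.8)]
= 103.8 kJ/mol

ΔH° = 103.8 kJ/mol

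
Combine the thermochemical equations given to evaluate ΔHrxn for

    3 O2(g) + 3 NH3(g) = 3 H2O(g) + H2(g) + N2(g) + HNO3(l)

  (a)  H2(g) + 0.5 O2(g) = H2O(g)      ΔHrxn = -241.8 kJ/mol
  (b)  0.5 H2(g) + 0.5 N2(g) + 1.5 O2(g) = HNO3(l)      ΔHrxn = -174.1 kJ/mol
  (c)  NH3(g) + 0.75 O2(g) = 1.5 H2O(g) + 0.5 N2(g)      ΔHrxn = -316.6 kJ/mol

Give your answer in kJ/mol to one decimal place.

ΔHrxn = -761.2 kJ/mol

(a) reversed and × 3/2: (-3/2)·(-241.8) = +362.7 kJ/mol
(b) as written: -174.1 kJ/mol
(c) × 3: (3)·(-316.6) = -949.8 kJ/mol
Combining the equations, ΔHrxn = (+362.7) + (-174.1) + (-949.8) = -761.2 kJ/mol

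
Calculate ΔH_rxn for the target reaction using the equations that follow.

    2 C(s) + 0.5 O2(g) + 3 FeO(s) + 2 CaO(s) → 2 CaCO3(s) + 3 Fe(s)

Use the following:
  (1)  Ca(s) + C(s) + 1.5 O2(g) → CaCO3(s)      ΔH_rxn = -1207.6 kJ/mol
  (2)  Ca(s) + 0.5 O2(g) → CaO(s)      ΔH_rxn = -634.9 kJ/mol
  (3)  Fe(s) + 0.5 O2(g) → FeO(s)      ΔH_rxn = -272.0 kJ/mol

ΔH_rxn = -329.4 kJ/mol

(1) × 2: (2)·(-1207.6) = -2415.2 kJ/mol
(2) reversed and × 2: (-2)·(-634.9) = +1269.8 kJ/mol
(3) reversed and × 3: (-3)·(-272.0) = +816.0 kJ/mol
ΔH_rxn = (-2415.2) + (+1269.8) + (+816.0) = -329.4 kJ/mol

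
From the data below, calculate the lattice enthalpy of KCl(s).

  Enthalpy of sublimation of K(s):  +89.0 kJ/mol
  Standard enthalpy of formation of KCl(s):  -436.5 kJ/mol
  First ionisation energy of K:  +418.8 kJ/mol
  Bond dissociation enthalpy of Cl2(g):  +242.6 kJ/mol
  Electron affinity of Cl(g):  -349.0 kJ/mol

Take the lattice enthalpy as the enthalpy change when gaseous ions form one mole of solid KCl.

U = -716.6 kJ/mol

ΔHf° = 1·ΔHsub + 1·(ΣIE) + 1/2·D(Cl2) + 1·EA + U
-436.5 = 1·(+89.0) + 1·(+418.8) + 1/2·(+242.6) + 1·(-349.0) + U
U = -436.5 − (+280.1) = -716.6 kJ/mol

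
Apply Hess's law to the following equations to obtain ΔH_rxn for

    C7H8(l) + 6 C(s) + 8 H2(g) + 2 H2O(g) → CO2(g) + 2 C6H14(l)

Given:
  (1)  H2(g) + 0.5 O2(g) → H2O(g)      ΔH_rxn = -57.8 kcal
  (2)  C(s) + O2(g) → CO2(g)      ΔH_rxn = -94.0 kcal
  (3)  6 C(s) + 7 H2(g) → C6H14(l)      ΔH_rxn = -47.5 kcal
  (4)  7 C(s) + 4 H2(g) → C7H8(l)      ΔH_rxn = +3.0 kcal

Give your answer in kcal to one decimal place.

(1) reversed and × 2: (-2)·(-57.8) = +115.6 kcal
(2) as written: -94.0 kcal
(3) × 2: (2)·(-47.5) = -95.0 kcal
(4) reversed: -3.0 kcal
ΔH_rxn = (-2)·(-57.8) + (1)·(-94.0) + (2)·(-47.5) + (-1)·(+3.0) = -76.4 kcal

ΔH_rxn = -76.4 kcal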